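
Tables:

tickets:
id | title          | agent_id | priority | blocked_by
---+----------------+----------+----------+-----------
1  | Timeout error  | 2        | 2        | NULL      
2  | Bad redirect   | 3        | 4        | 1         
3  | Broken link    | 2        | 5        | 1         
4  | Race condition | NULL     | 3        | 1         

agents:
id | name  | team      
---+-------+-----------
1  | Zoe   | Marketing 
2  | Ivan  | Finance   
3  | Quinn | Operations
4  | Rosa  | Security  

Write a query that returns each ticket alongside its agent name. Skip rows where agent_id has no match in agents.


INNER JOIN keeps only tickets rows whose agent_id matches an id in agents. Walk through each ticket:
  - ticket 1 (Timeout error): agent_id=2 -> matches Ivan
  - ticket 2 (Bad redirect): agent_id=3 -> matches Quinn
  - ticket 3 (Broken link): agent_id=2 -> matches Ivan
  - ticket 4 (Race condition): agent_id=NULL, no match -> dropped
So 1 of 4 rows is dropped.

SQL:
SELECT a.title, b.name AS agent
FROM tickets a
INNER JOIN agents b ON a.agent_id = b.id

Result:
title         | agent
--------------+------
Timeout error | Ivan 
Bad redirect  | Quinn
Broken link   | Ivan 


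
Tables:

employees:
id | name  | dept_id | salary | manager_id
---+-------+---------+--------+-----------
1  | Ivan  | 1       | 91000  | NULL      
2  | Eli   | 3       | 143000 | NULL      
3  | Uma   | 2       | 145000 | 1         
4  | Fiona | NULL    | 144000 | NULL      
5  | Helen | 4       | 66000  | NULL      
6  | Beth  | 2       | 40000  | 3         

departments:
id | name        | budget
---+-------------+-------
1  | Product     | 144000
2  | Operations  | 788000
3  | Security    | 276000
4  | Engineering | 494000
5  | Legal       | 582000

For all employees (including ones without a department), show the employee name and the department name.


LEFT JOIN keeps every row from employees (the left table); where dept_id has no match in departments, the department columns become NULL. Walk through each employee:
  - employee 1 (Ivan): dept_id=1 -> matches Product
  - employee 2 (Eli): dept_id=3 -> matches Security
  - employee 3 (Uma): dept_id=2 -> matches Operations
  - employee 4 (Fiona): dept_id=NULL, no match -> kept with NULL
  - employee 5 (Helen): dept_id=4 -> matches Engineering
  - employee 6 (Beth): dept_id=2 -> matches Operations
All 6 rows appear; 1 has NULL department.

SQL:
SELECT a.name, b.name AS department
FROM employees a
LEFT JOIN departments b ON a.dept_id = b.id

Result:
name  | department 
------+------------
Ivan  | Product    
Eli   | Security   
Uma   | Operations 
Fiona | NULL       
Helen | Engineering
Beth  | Operations 


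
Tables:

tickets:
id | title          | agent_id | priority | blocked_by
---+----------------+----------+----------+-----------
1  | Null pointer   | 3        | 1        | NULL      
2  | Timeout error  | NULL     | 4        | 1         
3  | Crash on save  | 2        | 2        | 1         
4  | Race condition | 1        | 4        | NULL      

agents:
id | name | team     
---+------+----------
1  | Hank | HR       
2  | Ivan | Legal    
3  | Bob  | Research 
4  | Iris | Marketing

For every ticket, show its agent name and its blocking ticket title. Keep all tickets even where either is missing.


Two LEFT JOINs from the same base table tickets: one to agents via agent_id, one to tickets itself via blocked_by. Both are LEFT so every ticket is preserved.
Match against agents:
  - ticket 1 (Null pointer): agent_id=3 -> matches Bob
  - ticket 2 (Timeout error): agent_id=NULL, no match -> kept with NULL
  - ticket 3 (Crash on save): agent_id=2 -> matches Ivan
  - ticket 4 (Race condition): agent_id=1 -> matches Hank
Match against tickets (self):
  - ticket 1 (Null pointer): blocked_by=NULL -> NULL
  - ticket 2 (Timeout error): blocked_by=1 -> Null pointer
  - ticket 3 (Crash on save): blocked_by=1 -> Null pointer
  - ticket 4 (Race condition): blocked_by=NULL -> NULL

SQL:
SELECT a.title, b.name AS agent, c.title AS blocked_by
FROM tickets a
LEFT JOIN agents b ON a.agent_id = b.id
LEFT JOIN tickets c ON a.blocked_by = c.id

Result:
title          | agent | blocked_by  
---------------+-------+-------------
Null pointer   | Bob   | NULL        
Timeout error  | NULL  | Null pointer
Crash on save  | Ivan  | Null pointer
Race condition | Hank  | NULL        


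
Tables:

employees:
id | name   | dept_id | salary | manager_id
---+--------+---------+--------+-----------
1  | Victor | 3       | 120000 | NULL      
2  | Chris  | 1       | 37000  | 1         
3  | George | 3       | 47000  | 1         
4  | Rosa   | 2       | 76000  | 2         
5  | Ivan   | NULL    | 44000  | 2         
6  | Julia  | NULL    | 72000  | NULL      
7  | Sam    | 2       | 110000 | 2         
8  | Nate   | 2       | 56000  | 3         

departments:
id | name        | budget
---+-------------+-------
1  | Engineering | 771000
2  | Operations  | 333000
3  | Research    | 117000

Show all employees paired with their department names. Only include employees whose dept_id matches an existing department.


INNER JOIN keeps only employees rows whose dept_id matches an id in departments. Walk through each employee:
  - employee 1 (Victor): dept_id=3 -> matches Research
  - employee 2 (Chris): dept_id=1 -> matches Engineering
  - employee 3 (George): dept_id=3 -> matches Research
  - employee 4 (Rosa): dept_id=2 -> matches Operations
  - employee 5 (Ivan): dept_id=NULL, no match -> dropped
  - employee 6 (Julia): dept_id=NULL, no match -> dropped
  - employee 7 (Sam): dept_id=2 -> matches Operations
  - employee 8 (Nate): dept_id=2 -> matches Operations
So 2 of 8 rows are dropped.

SQL:
SELECT a.name, b.name AS department
FROM employees a
INNER JOIN departments b ON a.dept_id = b.id

Result:
name   | department 
-------+------------
Victor | Research   
Chris  | Engineering
George | Research   
Rosa   | Operations 
Sam    | Operations 
Nate   | Operations 


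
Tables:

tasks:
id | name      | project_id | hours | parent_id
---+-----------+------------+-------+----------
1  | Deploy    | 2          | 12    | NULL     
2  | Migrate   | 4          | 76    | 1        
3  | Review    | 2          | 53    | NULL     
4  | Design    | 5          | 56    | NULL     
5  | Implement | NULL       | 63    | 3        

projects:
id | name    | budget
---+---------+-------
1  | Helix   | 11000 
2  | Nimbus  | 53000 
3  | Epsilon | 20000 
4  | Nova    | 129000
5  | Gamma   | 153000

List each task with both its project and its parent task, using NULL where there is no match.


Two LEFT JOINs from the same base table tasks: one to projects via project_id, one to tasks itself via parent_id. Both are LEFT so every task is preserved.
Match against projects:
  - task 1 (Deploy): project_id=2 -> matches Nimbus
  - task 2 (Migrate): project_id=4 -> matches Nova
  - task 3 (Review): project_id=2 -> matches Nimbus
  - task 4 (Design): project_id=5 -> matches Gamma
  - task 5 (Implement): project_id=NULL, no match -> kept with NULL
Match against tasks (self):
  - task 1 (Deploy): parent_id=NULL -> NULL
  - task 2 (Migrate): parent_id=1 -> Deploy
  - task 3 (Review): parent_id=NULL -> NULL
  - task 4 (Design): parent_id=NULL -> NULL
  - task 5 (Implement): parent_id=3 -> Review

SQL:
SELECT a.name, b.name AS project, c.name AS parent
FROM tasks a
LEFT JOIN projects b ON a.project_id = b.id
LEFT JOIN tasks c ON a.parent_id = c.id

Result:
name      | project | parent
----------+---------+-------
Deploy    | Nimbus  | NULL  
Migrate   | Nova    | Deploy
Review    | Nimbus  | NULL  
Design    | Gamma   | NULL  
Implement | NULL    | Review


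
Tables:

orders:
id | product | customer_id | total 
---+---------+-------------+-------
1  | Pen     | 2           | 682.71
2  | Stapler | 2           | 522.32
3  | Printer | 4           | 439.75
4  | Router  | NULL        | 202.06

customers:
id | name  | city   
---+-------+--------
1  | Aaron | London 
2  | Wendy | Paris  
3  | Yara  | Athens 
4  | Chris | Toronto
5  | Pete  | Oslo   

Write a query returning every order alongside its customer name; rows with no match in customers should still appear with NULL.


LEFT JOIN keeps every row from orders (the left table); where customer_id has no match in customers, the customer columns become NULL. Walk through each order:
  - order 1 (Pen): customer_id=2 -> matches Wendy
  - order 2 (Stapler): customer_id=2 -> matches Wendy
  - order 3 (Printer): customer_id=4 -> matches Chris
  - order 4 (Router): customer_id=NULL, no match -> kept with NULL
All 4 rows appear; 1 has NULL customer.

SQL:
SELECT a.product, b.name AS customer
FROM orders a
LEFT JOIN customers b ON a.customer_id = b.id

Result:
product | customer
--------+---------
Pen     | Wendy   
Stapler | Wendy   
Printer | Chris   
Router  | NULL    


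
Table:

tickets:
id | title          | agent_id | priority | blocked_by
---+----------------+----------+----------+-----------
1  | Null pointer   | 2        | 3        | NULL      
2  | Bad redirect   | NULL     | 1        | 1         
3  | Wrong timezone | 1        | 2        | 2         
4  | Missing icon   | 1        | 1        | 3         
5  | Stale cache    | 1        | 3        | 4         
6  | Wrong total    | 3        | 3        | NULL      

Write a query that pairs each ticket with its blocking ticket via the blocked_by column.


This is a self-join: tickets is joined to a second copy of itself, matching each row's blocked_by to another row's id. Use LEFT JOIN so rows with blocked_by=NULL are kept.
  - ticket 1 (Null pointer): blocked_by=NULL -> NULL
  - ticket 2 (Bad redirect): blocked_by=1 -> Null pointer
  - ticket 3 (Wrong timezone): blocked_by=2 -> Bad redirect
  - ticket 4 (Missing icon): blocked_by=3 -> Wrong timezone
  - ticket 5 (Stale cache): blocked_by=4 -> Missing icon
  - ticket 6 (Wrong total): blocked_by=NULL -> NULL

SQL:
SELECT a.title AS item, b.title AS blocked_by
FROM tickets a
LEFT JOIN tickets b ON a.blocked_by = b.id

Result:
item           | blocked_by    
---------------+---------------
Null pointer   | NULL          
Bad redirect   | Null pointer  
Wrong timezone | Bad redirect  
Missing icon   | Wrong timezone
Stale cache    | Missing icon  
Wrong total    | NULL          


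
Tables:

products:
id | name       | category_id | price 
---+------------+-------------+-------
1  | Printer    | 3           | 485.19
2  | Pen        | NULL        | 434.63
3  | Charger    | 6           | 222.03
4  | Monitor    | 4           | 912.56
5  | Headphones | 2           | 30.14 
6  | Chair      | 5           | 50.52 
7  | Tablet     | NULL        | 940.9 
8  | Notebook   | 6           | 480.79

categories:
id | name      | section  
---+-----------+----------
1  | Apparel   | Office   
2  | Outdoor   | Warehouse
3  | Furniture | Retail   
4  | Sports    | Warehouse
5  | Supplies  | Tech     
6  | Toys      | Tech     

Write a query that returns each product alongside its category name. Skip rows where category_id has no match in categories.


INNER JOIN keeps only products rows whose category_id matches an id in categories. Walk through each product:
  - product 1 (Printer): category_id=3 -> matches Furniture
  - product 2 (Pen): category_id=NULL, no match -> dropped
  - product 3 (Charger): category_id=6 -> matches Toys
  - product 4 (Monitor): category_id=4 -> matches Sports
  - product 5 (Headphones): category_id=2 -> matches Outdoor
  - product 6 (Chair): category_id=5 -> matches Supplies
  - product 7 (Tablet): category_id=NULL, no match -> dropped
  - product 8 (Notebook): category_id=6 -> matches Toys
So 2 of 8 rows are dropped.

SQL:
SELECT a.name, b.name AS category
FROM products a
INNER JOIN categories b ON a.category_id = b.id

Result:
name       | category 
-----------+----------
Printer    | Furniture
Charger    | Toys     
Monitor    | Sports   
Headphones | Outdoor  
Chair      | Supplies 
Notebook   | Toys     


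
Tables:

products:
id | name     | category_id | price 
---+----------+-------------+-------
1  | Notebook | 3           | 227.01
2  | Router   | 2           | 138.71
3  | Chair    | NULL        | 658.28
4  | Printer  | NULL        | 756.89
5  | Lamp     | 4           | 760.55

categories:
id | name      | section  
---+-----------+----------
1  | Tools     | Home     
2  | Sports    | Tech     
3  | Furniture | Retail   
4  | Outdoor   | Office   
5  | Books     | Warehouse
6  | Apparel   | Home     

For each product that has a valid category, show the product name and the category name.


INNER JOIN keeps only products rows whose category_id matches an id in categories. Walk through each product:
  - product 1 (Notebook): category_id=3 -> matches Furniture
  - product 2 (Router): category_id=2 -> matches Sports
  - product 3 (Chair): category_id=NULL, no match -> dropped
  - product 4 (Printer): category_id=NULL, no match -> dropped
  - product 5 (Lamp): category_id=4 -> matches Outdoor
So 2 of 5 rows are dropped.

SQL:
SELECT a.name, b.name AS category
FROM products a
INNER JOIN categories b ON a.category_id = b.id

Result:
name     | category 
---------+----------
Notebook | Furniture
Router   | Sports   
Lamp     | Outdoor  


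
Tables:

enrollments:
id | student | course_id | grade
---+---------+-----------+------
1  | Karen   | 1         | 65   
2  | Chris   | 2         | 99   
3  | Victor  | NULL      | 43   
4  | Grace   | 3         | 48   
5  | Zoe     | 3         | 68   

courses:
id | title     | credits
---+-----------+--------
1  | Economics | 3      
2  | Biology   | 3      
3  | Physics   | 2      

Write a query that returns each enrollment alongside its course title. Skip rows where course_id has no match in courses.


INNER JOIN keeps only enrollments rows whose course_id matches an id in courses. Walk through each enrollment:
  - enrollment 1 (Karen): course_id=1 -> matches Economics
  - enrollment 2 (Chris): course_id=2 -> matches Biology
  - enrollment 3 (Victor): course_id=NULL, no match -> dropped
  - enrollment 4 (Grace): course_id=3 -> matches Physics
  - enrollment 5 (Zoe): course_id=3 -> matches Physics
So 1 of 5 rows is dropped.

SQL:
SELECT a.student, b.title AS course
FROM enrollments a
INNER JOIN courses b ON a.course_id = b.id

Result:
student | course   
--------+----------
Karen   | Economics
Chris   | Biology  
Grace   | Physics  
Zoe     | Physics  


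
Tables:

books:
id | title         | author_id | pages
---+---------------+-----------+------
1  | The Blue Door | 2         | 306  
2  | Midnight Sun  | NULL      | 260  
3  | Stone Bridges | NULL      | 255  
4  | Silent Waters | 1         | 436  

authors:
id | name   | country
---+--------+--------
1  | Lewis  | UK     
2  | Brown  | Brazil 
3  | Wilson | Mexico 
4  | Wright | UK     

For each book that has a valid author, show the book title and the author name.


INNER JOIN keeps only books rows whose author_id matches an id in authors. Walk through each book:
  - book 1 (The Blue Door): author_id=2 -> matches Brown
  - book 2 (Midnight Sun): author_id=NULL, no match -> dropped
  - book 3 (Stone Bridges): author_id=NULL, no match -> dropped
  - book 4 (Silent Waters): author_id=1 -> matches Lewis
So 2 of 4 rows are dropped.

SQL:
SELECT a.title, b.name AS author
FROM books a
INNER JOIN authors b ON a.author_id = b.id

Result:
title         | author
--------------+-------
The Blue Door | Brown 
Silent Waters | Lewis 


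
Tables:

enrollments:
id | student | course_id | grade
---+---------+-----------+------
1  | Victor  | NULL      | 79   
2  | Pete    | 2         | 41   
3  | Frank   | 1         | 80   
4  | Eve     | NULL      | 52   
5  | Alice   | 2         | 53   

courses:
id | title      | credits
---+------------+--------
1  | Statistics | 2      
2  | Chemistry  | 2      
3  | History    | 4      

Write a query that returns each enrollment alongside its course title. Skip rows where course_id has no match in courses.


INNER JOIN keeps only enrollments rows whose course_id matches an id in courses. Walk through each enrollment:
  - enrollment 1 (Victor): course_id=NULL, no match -> dropped
  - enrollment 2 (Pete): course_id=2 -> matches Chemistry
  - enrollment 3 (Frank): course_id=1 -> matches Statistics
  - enrollment 4 (Eve): course_id=NULL, no match -> dropped
  - enrollment 5 (Alice): course_id=2 -> matches Chemistry
So 2 of 5 rows are dropped.

SQL:
SELECT a.student, b.title AS course
FROM enrollments a
INNER JOIN courses b ON a.course_id = b.id

Result:
student | course    
--------+-----------
Pete    | Chemistry 
Frank   | Statistics
Alice   | Chemistry 


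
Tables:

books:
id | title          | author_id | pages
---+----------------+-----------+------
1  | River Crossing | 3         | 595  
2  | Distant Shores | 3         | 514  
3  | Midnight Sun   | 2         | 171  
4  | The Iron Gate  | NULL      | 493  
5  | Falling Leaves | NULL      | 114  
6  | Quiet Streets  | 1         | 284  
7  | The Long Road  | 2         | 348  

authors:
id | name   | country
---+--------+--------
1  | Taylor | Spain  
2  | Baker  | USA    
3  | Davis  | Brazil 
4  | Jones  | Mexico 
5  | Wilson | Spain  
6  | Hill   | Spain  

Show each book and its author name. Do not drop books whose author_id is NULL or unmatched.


LEFT JOIN keeps every row from books (the left table); where author_id has no match in authors, the author columns become NULL. Walk through each book:
  - book 1 (River Crossing): author_id=3 -> matches Davis
  - book 2 (Distant Shores): author_id=3 -> matches Davis
  - book 3 (Midnight Sun): author_id=2 -> matches Baker
  - book 4 (The Iron Gate): author_id=NULL, no match -> kept with NULL
  - book 5 (Falling Leaves): author_id=NULL, no match -> kept with NULL
  - book 6 (Quiet Streets): author_id=1 -> matches Taylor
  - book 7 (The Long Road): author_id=2 -> matches Baker
All 7 rows appear; 2 have NULL author.

SQL:
SELECT a.title, b.name AS author
FROM books a
LEFT JOIN authors b ON a.author_id = b.id

Result:
title          | author
---------------+-------
River Crossing | Davis 
Distant Shores | Davis 
Midnight Sun   | Baker 
The Iron Gate  | NULL  
Falling Leaves | NULL  
Quiet Streets  | Taylor
The Long Road  | Baker 


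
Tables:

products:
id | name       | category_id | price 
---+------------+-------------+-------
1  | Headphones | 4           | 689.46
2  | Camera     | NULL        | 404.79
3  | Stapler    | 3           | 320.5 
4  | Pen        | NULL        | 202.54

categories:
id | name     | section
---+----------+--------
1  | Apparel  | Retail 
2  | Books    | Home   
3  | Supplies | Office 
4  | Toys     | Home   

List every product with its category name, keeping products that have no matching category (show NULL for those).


LEFT JOIN keeps every row from products (the left table); where category_id has no match in categories, the category columns become NULL. Walk through each product:
  - product 1 (Headphones): category_id=4 -> matches Toys
  - product 2 (Camera): category_id=NULL, no match -> kept with NULL
  - product 3 (Stapler): category_id=3 -> matches Supplies
  - product 4 (Pen): category_id=NULL, no match -> kept with NULL
All 4 rows appear; 2 have NULL category.

SQL:
SELECT a.name, b.name AS category
FROM products a
LEFT JOIN categories b ON a.category_id = b.id

Result:
name       | category
-----------+---------
Headphones | Toys    
Camera     | NULL    
Stapler    | Supplies
Pen        | NULL    


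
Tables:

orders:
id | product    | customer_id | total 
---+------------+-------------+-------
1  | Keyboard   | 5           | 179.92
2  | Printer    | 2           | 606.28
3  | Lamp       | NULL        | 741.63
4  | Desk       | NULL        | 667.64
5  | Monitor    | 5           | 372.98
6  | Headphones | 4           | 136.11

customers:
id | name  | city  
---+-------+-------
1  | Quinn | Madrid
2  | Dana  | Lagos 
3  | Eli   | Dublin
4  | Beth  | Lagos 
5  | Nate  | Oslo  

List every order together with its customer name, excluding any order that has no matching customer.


INNER JOIN keeps only orders rows whose customer_id matches an id in customers. Walk through each order:
  - order 1 (Keyboard): customer_id=5 -> matches Nate
  - order 2 (Printer): customer_id=2 -> matches Dana
  - order 3 (Lamp): customer_id=NULL, no match -> dropped
  - order 4 (Desk): customer_id=NULL, no match -> dropped
  - order 5 (Monitor): customer_id=5 -> matches Nate
  - order 6 (Headphones): customer_id=4 -> matches Beth
So 2 of 6 rows are dropped.

SQL:
SELECT a.product, b.name AS customer
FROM orders a
INNER JOIN customers b ON a.customer_id = b.id

Result:
product    | customer
-----------+---------
Keyboard   | Nate    
Printer    | Dana    
Monitor    | Nate    
Headphones | Beth    


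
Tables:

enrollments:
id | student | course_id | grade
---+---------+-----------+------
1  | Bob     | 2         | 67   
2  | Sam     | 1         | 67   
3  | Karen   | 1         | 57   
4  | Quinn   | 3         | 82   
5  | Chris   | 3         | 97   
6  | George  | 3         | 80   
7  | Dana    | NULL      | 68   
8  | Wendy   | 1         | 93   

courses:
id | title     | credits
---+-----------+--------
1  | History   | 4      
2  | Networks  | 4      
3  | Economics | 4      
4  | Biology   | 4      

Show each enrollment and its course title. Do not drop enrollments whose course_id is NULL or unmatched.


LEFT JOIN keeps every row from enrollments (the left table); where course_id has no match in courses, the course columns become NULL. Walk through each enrollment:
  - enrollment 1 (Bob): course_id=2 -> matches Networks
  - enrollment 2 (Sam): course_id=1 -> matches History
  - enrollment 3 (Karen): course_id=1 -> matches History
  - enrollment 4 (Quinn): course_id=3 -> matches Economics
  - enrollment 5 (Chris): course_id=3 -> matches Economics
  - enrollment 6 (George): course_id=3 -> matches Economics
  - enrollment 7 (Dana): course_id=NULL, no match -> kept with NULL
  - enrollment 8 (Wendy): course_id=1 -> matches History
All 8 rows appear; 1 has NULL course.

SQL:
SELECT a.student, b.title AS course
FROM enrollments a
LEFT JOIN courses b ON a.course_id = b.id

Result:
student | course   
--------+----------
Bob     | Networks 
Sam     | History  
Karen   | History  
Quinn   | Economics
Chris   | Economics
George  | Economics
Dana    | NULL     
Wendy   | History  


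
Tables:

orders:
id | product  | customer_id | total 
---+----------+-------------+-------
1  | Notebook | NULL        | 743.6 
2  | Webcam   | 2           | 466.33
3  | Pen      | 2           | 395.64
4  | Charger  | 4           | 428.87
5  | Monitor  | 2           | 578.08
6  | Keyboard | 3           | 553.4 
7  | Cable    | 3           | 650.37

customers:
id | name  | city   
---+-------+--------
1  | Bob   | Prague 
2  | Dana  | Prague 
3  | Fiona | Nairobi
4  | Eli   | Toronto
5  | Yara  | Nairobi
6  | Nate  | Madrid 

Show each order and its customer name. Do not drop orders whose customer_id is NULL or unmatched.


LEFT JOIN keeps every row from orders (the left table); where customer_id has no match in customers, the customer columns become NULL. Walk through each order:
  - order 1 (Notebook): customer_id=NULL, no match -> kept with NULL
  - order 2 (Webcam): customer_id=2 -> matches Dana
  - order 3 (Pen): customer_id=2 -> matches Dana
  - order 4 (Charger): customer_id=4 -> matches Eli
  - order 5 (Monitor): customer_id=2 -> matches Dana
  - order 6 (Keyboard): customer_id=3 -> matches Fiona
  - order 7 (Cable): customer_id=3 -> matches Fiona
All 7 rows appear; 1 has NULL customer.

SQL:
SELECT a.product, b.name AS customer
FROM orders a
LEFT JOIN customers b ON a.customer_id = b.id

Result:
product  | customer
---------+---------
Notebook | NULL    
Webcam   | Dana    
Pen      | Dana    
Charger  | Eli     
Monitor  | Dana    
Keyboard | Fiona   
Cable    | Fiona   


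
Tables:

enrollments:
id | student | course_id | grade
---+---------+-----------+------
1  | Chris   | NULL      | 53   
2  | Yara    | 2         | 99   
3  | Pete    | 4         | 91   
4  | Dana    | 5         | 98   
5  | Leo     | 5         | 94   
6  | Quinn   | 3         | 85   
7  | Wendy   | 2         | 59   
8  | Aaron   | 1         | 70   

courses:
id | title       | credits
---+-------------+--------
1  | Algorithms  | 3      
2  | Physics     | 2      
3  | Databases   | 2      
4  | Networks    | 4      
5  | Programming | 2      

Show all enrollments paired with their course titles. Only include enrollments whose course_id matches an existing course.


INNER JOIN keeps only enrollments rows whose course_id matches an id in courses. Walk through each enrollment:
  - enrollment 1 (Chris): course_id=NULL, no match -> dropped
  - enrollment 2 (Yara): course_id=2 -> matches Physics
  - enrollment 3 (Pete): course_id=4 -> matches Networks
  - enrollment 4 (Dana): course_id=5 -> matches Programming
  - enrollment 5 (Leo): course_id=5 -> matches Programming
  - enrollment 6 (Quinn): course_id=3 -> matches Databases
  - enrollment 7 (Wendy): course_id=2 -> matches Physics
  - enrollment 8 (Aaron): course_id=1 -> matches Algorithms
So 1 of 8 rows is dropped.

SQL:
SELECT a.student, b.title AS course
FROM enrollments a
INNER JOIN courses b ON a.course_id = b.id

Result:
student | course     
--------+------------
Yara    | Physics    
Pete    | Networks   
Dana    | Programming
Leo     | Programming
Quinn   | Databases  
Wendy   | Physics    
Aaron   | Algorithms 


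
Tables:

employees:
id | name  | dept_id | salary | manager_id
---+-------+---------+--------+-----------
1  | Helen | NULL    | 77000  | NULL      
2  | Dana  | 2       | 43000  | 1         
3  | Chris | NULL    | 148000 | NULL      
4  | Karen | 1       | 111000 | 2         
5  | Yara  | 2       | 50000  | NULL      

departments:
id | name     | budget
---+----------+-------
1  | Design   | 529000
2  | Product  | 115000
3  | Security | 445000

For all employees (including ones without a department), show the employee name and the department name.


LEFT JOIN keeps every row from employees (the left table); where dept_id has no match in departments, the department columns become NULL. Walk through each employee:
  - employee 1 (Helen): dept_id=NULL, no match -> kept with NULL
  - employee 2 (Dana): dept_id=2 -> matches Product
  - employee 3 (Chris): dept_id=NULL, no match -> kept with NULL
  - employee 4 (Karen): dept_id=1 -> matches Design
  - employee 5 (Yara): dept_id=2 -> matches Product
All 5 rows appear; 2 have NULL department.

SQL:
SELECT a.name, b.name AS department
FROM employees a
LEFT JOIN departments b ON a.dept_id = b.id

Result:
name  | department
------+-----------
Helen | NULL      
Dana  | Product   
Chris | NULL      
Karen | Design    
Yara  | Product   


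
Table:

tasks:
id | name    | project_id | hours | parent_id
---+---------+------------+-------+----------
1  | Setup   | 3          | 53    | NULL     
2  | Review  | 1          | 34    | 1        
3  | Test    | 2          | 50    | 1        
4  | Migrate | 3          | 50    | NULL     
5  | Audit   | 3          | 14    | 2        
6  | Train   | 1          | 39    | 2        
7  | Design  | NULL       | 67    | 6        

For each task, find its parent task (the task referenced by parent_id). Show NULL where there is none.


This is a self-join: tasks is joined to a second copy of itself, matching each row's parent_id to another row's id. Use LEFT JOIN so rows with parent_id=NULL are kept.
  - task 1 (Setup): parent_id=NULL -> NULL
  - task 2 (Review): parent_id=1 -> Setup
  - task 3 (Test): parent_id=1 -> Setup
  - task 4 (Migrate): parent_id=NULL -> NULL
  - task 5 (Audit): parent_id=2 -> Review
  - task 6 (Train): parent_id=2 -> Review
  - task 7 (Design): parent_id=6 -> Train

SQL:
SELECT a.name AS item, b.name AS parent
FROM tasks a
LEFT JOIN tasks b ON a.parent_id = b.id

Result:
item    | parent
--------+-------
Setup   | NULL  
Review  | Setup 
Test    | Setup 
Migrate | NULL  
Audit   | Review
Train   | Review
Design  | Train 


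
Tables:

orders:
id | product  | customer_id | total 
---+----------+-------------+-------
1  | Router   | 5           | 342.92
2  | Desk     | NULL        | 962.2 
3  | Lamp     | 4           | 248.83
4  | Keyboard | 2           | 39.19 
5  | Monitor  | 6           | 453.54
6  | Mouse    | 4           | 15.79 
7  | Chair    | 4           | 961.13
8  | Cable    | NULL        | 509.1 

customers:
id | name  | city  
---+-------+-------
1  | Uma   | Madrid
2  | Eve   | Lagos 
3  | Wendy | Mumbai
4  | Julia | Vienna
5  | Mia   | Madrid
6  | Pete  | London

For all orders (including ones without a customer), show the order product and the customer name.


LEFT JOIN keeps every row from orders (the left table); where customer_id has no match in customers, the customer columns become NULL. Walk through each order:
  - order 1 (Router): customer_id=5 -> matches Mia
  - order 2 (Desk): customer_id=NULL, no match -> kept with NULL
  - order 3 (Lamp): customer_id=4 -> matches Julia
  - order 4 (Keyboard): customer_id=2 -> matches Eve
  - order 5 (Monitor): customer_id=6 -> matches Pete
  - order 6 (Mouse): customer_id=4 -> matches Julia
  - order 7 (Chair): customer_id=4 -> matches Julia
  - order 8 (Cable): customer_id=NULL, no match -> kept with NULL
All 8 rows appear; 2 have NULL customer.

SQL:
SELECT a.product, b.name AS customer
FROM orders a
LEFT JOIN customers b ON a.customer_id = b.id

Result:
product  | customer
---------+---------
Router   | Mia     
Desk     | NULL    
Lamp     | Julia   
Keyboard | Eve     
Monitor  | Pete    
Mouse    | Julia   
Chair    | Julia   
Cable    | NULL    


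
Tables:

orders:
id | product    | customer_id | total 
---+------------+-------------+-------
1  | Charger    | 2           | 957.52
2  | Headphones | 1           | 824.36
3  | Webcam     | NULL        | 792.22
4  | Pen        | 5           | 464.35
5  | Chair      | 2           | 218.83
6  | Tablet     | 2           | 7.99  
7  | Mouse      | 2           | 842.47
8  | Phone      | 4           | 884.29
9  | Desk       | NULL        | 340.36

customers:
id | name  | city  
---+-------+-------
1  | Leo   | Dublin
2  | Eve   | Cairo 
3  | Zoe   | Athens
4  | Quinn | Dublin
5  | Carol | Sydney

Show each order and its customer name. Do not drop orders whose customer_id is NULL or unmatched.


LEFT JOIN keeps every row from orders (the left table); where customer_id has no match in customers, the customer columns become NULL. Walk through each order:
  - order 1 (Charger): customer_id=2 -> matches Eve
  - order 2 (Headphones): customer_id=1 -> matches Leo
  - order 3 (Webcam): customer_id=NULL, no match -> kept with NULL
  - order 4 (Pen): customer_id=5 -> matches Carol
  - order 5 (Chair): customer_id=2 -> matches Eve
  - order 6 (Tablet): customer_id=2 -> matches Eve
  - order 7 (Mouse): customer_id=2 -> matches Eve
  - order 8 (Phone): customer_id=4 -> matches Quinn
  - order 9 (Desk): customer_id=NULL, no match -> kept with NULL
All 9 rows appear; 2 have NULL customer.

SQL:
SELECT a.product, b.name AS customer
FROM orders a
LEFT JOIN customers b ON a.customer_id = b.id

Result:
product    | customer
-----------+---------
Charger    | Eve     
Headphones | Leo     
Webcam     | NULL    
Pen        | Carol   
Chair      | Eve     
Tablet     | Eve     
Mouse      | Eve     
Phone      | Quinn   
Desk       | NULL    


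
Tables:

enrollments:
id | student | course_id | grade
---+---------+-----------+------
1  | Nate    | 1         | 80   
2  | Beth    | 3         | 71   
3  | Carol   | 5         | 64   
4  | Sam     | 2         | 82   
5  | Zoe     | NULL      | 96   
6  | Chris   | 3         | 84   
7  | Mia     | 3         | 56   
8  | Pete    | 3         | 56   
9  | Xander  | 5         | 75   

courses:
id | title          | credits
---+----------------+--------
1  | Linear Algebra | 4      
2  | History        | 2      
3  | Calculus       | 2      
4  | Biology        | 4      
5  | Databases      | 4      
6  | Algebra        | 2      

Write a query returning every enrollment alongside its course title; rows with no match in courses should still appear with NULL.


LEFT JOIN keeps every row from enrollments (the left table); where course_id has no match in courses, the course columns become NULL. Walk through each enrollment:
  - enrollment 1 (Nate): course_id=1 -> matches Linear Algebra
  - enrollment 2 (Beth): course_id=3 -> matches Calculus
  - enrollment 3 (Carol): course_id=5 -> matches Databases
  - enrollment 4 (Sam): course_id=2 -> matches History
  - enrollment 5 (Zoe): course_id=NULL, no match -> kept with NULL
  - enrollment 6 (Chris): course_id=3 -> matches Calculus
  - enrollment 7 (Mia): course_id=3 -> matches Calculus
  - enrollment 8 (Pete): course_id=3 -> matches Calculus
  - enrollment 9 (Xander): course_id=5 -> matches Databases
All 9 rows appear; 1 has NULL course.

SQL:
SELECT a.student, b.title AS course
FROM enrollments a
LEFT JOIN courses b ON a.course_id = b.id

Result:
student | course        
--------+---------------
Nate    | Linear Algebra
Beth    | Calculus      
Carol   | Databases     
Sam     | History       
Zoe     | NULL          
Chris   | Calculus      
Mia     | Calculus      
Pete    | Calculus      
Xander  | Databases     


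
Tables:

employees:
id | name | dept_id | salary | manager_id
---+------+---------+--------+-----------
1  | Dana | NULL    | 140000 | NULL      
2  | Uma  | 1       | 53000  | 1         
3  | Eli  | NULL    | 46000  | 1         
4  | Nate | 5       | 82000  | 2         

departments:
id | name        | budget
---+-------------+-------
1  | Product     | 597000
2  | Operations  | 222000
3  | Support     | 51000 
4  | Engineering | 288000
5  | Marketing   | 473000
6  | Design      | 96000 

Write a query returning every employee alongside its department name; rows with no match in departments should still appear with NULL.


LEFT JOIN keeps every row from employees (the left table); where dept_id has no match in departments, the department columns become NULL. Walk through each employee:
  - employee 1 (Dana): dept_id=NULL, no match -> kept with NULL
  - employee 2 (Uma): dept_id=1 -> matches Product
  - employee 3 (Eli): dept_id=NULL, no match -> kept with NULL
  - employee 4 (Nate): dept_id=5 -> matches Marketing
All 4 rows appear; 2 have NULL department.

SQL:
SELECT a.name, b.name AS department
FROM employees a
LEFT JOIN departments b ON a.dept_id = b.id

Result:
name | department
-----+-----------
Dana | NULL      
Uma  | Product   
Eli  | NULL      
Nate | Marketing 


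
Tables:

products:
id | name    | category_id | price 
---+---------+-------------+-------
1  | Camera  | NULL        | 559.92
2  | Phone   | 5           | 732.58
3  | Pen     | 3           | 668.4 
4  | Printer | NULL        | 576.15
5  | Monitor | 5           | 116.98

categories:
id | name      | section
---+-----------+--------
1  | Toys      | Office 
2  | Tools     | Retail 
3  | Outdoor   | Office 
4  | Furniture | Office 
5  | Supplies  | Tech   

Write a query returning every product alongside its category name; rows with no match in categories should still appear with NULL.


LEFT JOIN keeps every row from products (the left table); where category_id has no match in categories, the category columns become NULL. Walk through each product:
  - product 1 (Camera): category_id=NULL, no match -> kept with NULL
  - product 2 (Phone): category_id=5 -> matches Supplies
  - product 3 (Pen): category_id=3 -> matches Outdoor
  - product 4 (Printer): category_id=NULL, no match -> kept with NULL
  - product 5 (Monitor): category_id=5 -> matches Supplies
All 5 rows appear; 2 have NULL category.

SQL:
SELECT a.name, b.name AS category
FROM products a
LEFT JOIN categories b ON a.category_id = b.id

Result:
name    | category
--------+---------
Camera  | NULL    
Phone   | Supplies
Pen     | Outdoor 
Printer | NULL    
Monitor | Supplies


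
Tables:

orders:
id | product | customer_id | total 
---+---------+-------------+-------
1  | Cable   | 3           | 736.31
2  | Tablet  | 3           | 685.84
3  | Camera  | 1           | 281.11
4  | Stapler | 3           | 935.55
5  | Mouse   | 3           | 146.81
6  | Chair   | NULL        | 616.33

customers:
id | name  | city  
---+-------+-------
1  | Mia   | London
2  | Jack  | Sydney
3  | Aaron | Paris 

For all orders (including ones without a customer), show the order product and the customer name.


LEFT JOIN keeps every row from orders (the left table); where customer_id has no match in customers, the customer columns become NULL. Walk through each order:
  - order 1 (Cable): customer_id=3 -> matches Aaron
  - order 2 (Tablet): customer_id=3 -> matches Aaron
  - order 3 (Camera): customer_id=1 -> matches Mia
  - order 4 (Stapler): customer_id=3 -> matches Aaron
  - order 5 (Mouse): customer_id=3 -> matches Aaron
  - order 6 (Chair): customer_id=NULL, no match -> kept with NULL
All 6 rows appear; 1 has NULL customer.

SQL:
SELECT a.product, b.name AS customer
FROM orders a
LEFT JOIN customers b ON a.customer_id = b.id

Result:
product | customer
--------+---------
Cable   | Aaron   
Tablet  | Aaron   
Camera  | Mia     
Stapler | Aaron   
Mouse   | Aaron   
Chair   | NULL    


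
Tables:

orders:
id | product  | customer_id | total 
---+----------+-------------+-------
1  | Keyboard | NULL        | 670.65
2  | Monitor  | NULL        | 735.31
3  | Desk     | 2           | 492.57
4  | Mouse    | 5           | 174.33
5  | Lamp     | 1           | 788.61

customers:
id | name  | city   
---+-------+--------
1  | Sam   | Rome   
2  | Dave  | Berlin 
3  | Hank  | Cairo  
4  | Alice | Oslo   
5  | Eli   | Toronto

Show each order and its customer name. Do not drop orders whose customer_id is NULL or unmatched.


LEFT JOIN keeps every row from orders (the left table); where customer_id has no match in customers, the customer columns become NULL. Walk through each order:
  - order 1 (Keyboard): customer_id=NULL, no match -> kept with NULL
  - order 2 (Monitor): customer_id=NULL, no match -> kept with NULL
  - order 3 (Desk): customer_id=2 -> matches Dave
  - order 4 (Mouse): customer_id=5 -> matches Eli
  - order 5 (Lamp): customer_id=1 -> matches Sam
All 5 rows appear; 2 have NULL customer.

SQL:
SELECT a.product, b.name AS customer
FROM orders a
LEFT JOIN customers b ON a.customer_id = b.id

Result:
product  | customer
---------+---------
Keyboard | NULL    
Monitor  | NULL    
Desk     | Dave    
Mouse    | Eli     
Lamp     | Sam     


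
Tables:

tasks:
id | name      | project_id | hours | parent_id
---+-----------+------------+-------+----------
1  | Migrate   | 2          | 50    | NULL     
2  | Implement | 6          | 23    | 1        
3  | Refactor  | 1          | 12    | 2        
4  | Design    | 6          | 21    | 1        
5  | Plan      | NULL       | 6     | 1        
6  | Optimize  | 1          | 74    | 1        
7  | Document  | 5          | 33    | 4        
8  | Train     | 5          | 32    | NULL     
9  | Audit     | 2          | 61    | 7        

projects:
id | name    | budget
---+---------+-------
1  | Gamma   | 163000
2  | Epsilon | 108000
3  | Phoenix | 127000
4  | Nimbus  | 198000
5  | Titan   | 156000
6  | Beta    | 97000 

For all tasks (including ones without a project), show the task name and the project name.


LEFT JOIN keeps every row from tasks (the left table); where project_id has no match in projects, the project columns become NULL. Walk through each task:
  - task 1 (Migrate): project_id=2 -> matches Epsilon
  - task 2 (Implement): project_id=6 -> matches Beta
  - task 3 (Refactor): project_id=1 -> matches Gamma
  - task 4 (Design): project_id=6 -> matches Beta
  - task 5 (Plan): project_id=NULL, no match -> kept with NULL
  - task 6 (Optimize): project_id=1 -> matches Gamma
  - task 7 (Document): project_id=5 -> matches Titan
  - task 8 (Train): project_id=5 -> matches Titan
  - task 9 (Audit): project_id=2 -> matches Epsilon
All 9 rows appear; 1 has NULL project.

SQL:
SELECT a.name, b.name AS project
FROM tasks a
LEFT JOIN projects b ON a.project_id = b.id

Result:
name      | project
----------+--------
Migrate   | Epsilon
Implement | Beta   
Refactor  | Gamma  
Design    | Beta   
Plan      | NULL   
Optimize  | Gamma  
Document  | Titan  
Train     | Titan  
Audit     | Epsilon


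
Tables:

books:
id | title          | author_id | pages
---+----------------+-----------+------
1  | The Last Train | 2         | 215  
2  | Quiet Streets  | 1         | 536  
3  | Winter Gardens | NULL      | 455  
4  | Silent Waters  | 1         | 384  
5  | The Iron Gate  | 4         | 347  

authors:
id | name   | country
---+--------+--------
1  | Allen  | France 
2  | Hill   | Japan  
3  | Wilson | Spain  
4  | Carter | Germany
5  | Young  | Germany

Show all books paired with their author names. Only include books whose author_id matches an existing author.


INNER JOIN keeps only books rows whose author_id matches an id in authors. Walk through each book:
  - book 1 (The Last Train): author_id=2 -> matches Hill
  - book 2 (Quiet Streets): author_id=1 -> matches Allen
  - book 3 (Winter Gardens): author_id=NULL, no match -> dropped
  - book 4 (Silent Waters): author_id=1 -> matches Allen
  - book 5 (The Iron Gate): author_id=4 -> matches Carter
So 1 of 5 rows is dropped.

SQL:
SELECT a.title, b.name AS author
FROM books a
INNER JOIN authors b ON a.author_id = b.id

Result:
title          | author
---------------+-------
The Last Train | Hill  
Quiet Streets  | Allen 
Silent Waters  | Allen 
The Iron Gate  | Carter
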